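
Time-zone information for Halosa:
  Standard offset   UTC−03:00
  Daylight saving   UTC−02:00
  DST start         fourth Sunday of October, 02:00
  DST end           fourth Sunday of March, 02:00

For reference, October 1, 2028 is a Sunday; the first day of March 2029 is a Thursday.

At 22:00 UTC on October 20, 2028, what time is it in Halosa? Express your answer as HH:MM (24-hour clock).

19:00

1 October 2028 is a Sunday, so the first Sunday is October 1 and the fourth is October 22.
1 March 2029 is a Thursday, so the first Sunday is March 4 and the fourth is March 25.
At the standard offset (UTC−03:00), 22:00 UTC − 3h = 19:00 Halosa standard time.
The standard-time date in Halosa, October 20, 2028, does not fall between 22 October 2028 and 25 March 2029, so daylight saving is not in effect and Halosa is at UTC−03:00.
22:00 UTC − 3h = 19:00 local.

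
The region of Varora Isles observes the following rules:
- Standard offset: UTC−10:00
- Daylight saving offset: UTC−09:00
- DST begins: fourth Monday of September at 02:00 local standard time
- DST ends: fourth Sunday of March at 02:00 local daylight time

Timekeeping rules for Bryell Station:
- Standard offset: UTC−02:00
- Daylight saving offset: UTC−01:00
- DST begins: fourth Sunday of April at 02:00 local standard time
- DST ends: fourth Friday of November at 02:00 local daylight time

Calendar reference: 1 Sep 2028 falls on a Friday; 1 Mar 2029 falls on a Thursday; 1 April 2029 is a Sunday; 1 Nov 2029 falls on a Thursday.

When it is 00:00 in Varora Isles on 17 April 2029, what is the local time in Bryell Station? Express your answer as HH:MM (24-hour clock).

1 September 2028 is a Friday, so the first Monday is September 4 and the fourth is September 25.
1 March 2029 is a Thursday, so the first Sunday is March 4 and the fourth is March 25.
17 April 2029 is outside the daylight-saving period (25 September 2028 – 25 March 2029), so Varora Isles is on standard time, UTC−10:00.
00:00 Varora Isles + 10h = 10:00 UTC.
1 April 2029 is a Sunday, so the first Sunday is April 1 and the fourth is April 22.
1 November 2029 is a Thursday, so the first Friday is November 2 and the fourth is November 23.
At the standard offset (UTC−02:00), 10:00 UTC − 2h = 08:00 Bryell Station standard time.
The standard-time date in Bryell Station, 17 April 2029, does not fall between 22 April and 23 November, so daylight saving is not in effect and Bryell Station is at UTC−02:00.
10:00 UTC − 2h = 08:00 Bryell Station.

08:00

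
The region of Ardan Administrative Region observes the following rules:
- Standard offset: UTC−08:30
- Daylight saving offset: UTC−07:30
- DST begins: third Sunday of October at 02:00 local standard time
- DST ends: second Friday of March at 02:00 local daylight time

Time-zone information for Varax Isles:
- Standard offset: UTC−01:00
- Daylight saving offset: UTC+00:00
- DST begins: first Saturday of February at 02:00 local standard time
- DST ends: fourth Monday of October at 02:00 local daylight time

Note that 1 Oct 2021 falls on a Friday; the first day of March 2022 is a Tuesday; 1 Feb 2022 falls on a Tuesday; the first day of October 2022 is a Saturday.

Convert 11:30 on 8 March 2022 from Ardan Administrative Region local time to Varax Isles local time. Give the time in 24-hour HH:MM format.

19:00

1 October 2021 is a Friday, so the first Sunday is October 3 and the third is October 17.
1 March 2022 is a Tuesday, so the first Friday is March 4 and the second is March 11.
8 March 2022 lies within the daylight-saving period (17 October 2021 – 11 March 2022), so Ardan Administrative Region is on daylight time, UTC−07:30.
11:30 Ardan Administrative Region + 7h30m = 19:00 UTC.
1 February 2022 is a Tuesday, so the first Saturday is February 5.
1 October 2022 is a Saturday, so the first Monday is October 3 and the fourth is October 24.
At the standard offset (UTC−01:00), 19:00 UTC − 1h = 18:00 Varax Isles standard time.
The standard-time date in Varax Isles, 8 March 2022, lies within the daylight-saving period (5 February – 24 October), so Varax Isles is on daylight time, UTC+00:00.
19:00 UTC + 0h = 19:00 Varax Isles.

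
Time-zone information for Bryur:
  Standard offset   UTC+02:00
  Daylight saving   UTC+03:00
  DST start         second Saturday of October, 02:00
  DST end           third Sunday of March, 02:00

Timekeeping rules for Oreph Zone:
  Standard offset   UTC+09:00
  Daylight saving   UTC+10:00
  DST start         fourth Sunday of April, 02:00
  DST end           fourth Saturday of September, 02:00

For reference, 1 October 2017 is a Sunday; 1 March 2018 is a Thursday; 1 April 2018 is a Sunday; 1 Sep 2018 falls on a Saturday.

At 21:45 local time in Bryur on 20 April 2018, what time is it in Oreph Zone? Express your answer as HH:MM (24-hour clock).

1 October 2017 is a Sunday, so the first Saturday is October 7 and the second is October 14.
1 March 2018 is a Thursday, so the first Sunday is March 4 and the third is March 18.
20 April 2018 is outside the daylight-saving period (14 October 2017 – 18 March 2018), so Bryur is on standard time, UTC+02:00.
21:45 Bryur − 2h = 19:45 UTC.
1 April 2018 is a Sunday, so the first Sunday is April 1 and the fourth is April 22.
1 September 2018 is a Saturday, so the first Saturday is September 1 and the fourth is September 22.
At the standard offset (UTC+09:00), 19:45 UTC + 9h = 04:45 Oreph Zone standard time (rolling into the next day, 21 April 2018).
Daylight saving runs 22 April – 22 September; the standard-time date in Oreph Zone, 21 April 2018, is outside that window, so Oreph Zone is on standard time at UTC+09:00.
19:45 UTC + 9h = 04:45 Oreph Zone (rolling into the next day, 21 April 2018).

04:45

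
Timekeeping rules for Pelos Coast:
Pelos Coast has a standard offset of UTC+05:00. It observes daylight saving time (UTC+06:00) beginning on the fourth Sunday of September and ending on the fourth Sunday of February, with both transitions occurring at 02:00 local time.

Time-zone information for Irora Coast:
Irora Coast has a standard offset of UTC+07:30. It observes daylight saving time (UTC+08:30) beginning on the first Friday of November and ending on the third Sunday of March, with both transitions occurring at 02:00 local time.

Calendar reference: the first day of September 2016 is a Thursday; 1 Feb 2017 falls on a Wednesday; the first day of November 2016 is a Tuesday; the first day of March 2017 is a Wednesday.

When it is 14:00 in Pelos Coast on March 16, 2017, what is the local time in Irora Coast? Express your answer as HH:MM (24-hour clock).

1 September 2016 is a Thursday, so the first Sunday is September 4 and the fourth is September 25.
1 February 2017 is a Wednesday, so the first Sunday is February 5 and the fourth is February 26.
March 16, 2017 does not fall between 25 September 2016 and 26 February 2017, so daylight saving is not in effect and Pelos Coast is at UTC+05:00.
14:00 Pelos Coast − 5h = 09:00 UTC.
1 November 2016 is a Tuesday, so the first Friday is November 4.
1 March 2017 is a Wednesday, so the first Sunday is March 5 and the third is March 19.
At the standard offset (UTC+07:30), 09:00 UTC + 7h30m = 16:30 Irora Coast standard time.
Daylight saving runs 4 November 2016 – 19 March 2017; the standard-time date in Irora Coast, March 16, 2017, is inside that window, so Irora Coast is at UTC+08:30.
09:00 UTC + 8h30m = 17:30 Irora Coast.

17:30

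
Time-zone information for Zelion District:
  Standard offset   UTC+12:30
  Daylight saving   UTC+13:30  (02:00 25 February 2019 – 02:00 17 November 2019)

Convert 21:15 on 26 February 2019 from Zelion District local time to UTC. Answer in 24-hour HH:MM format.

Daylight saving runs 25 February – 17 November; 26 February 2019 is inside that window, so Zelion District is at UTC+13:30.
21:15 local − 13h30m = 07:45 UTC.

07:45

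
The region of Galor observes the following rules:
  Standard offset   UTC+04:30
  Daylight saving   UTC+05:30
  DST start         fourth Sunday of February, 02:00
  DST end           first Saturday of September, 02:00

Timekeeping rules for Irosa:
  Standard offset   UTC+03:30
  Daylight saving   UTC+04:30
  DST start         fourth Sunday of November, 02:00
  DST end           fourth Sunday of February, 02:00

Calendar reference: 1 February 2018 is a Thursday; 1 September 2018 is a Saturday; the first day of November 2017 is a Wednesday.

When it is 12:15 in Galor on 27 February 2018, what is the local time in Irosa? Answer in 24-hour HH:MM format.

10:15

1 February 2018 is a Thursday, so the first Sunday is February 4 and the fourth is February 25.
1 September 2018 is a Saturday, so the first Saturday is September 1.
27 February 2018 falls between 25 February and 1 September, so daylight saving is in effect and Galor is at UTC+05:30.
12:15 Galor − 5h30m = 06:45 UTC.
1 November 2017 is a Wednesday, so the first Sunday is November 5 and the fourth is November 26.
1 February 2018 is a Thursday, so the first Sunday is February 4 and the fourth is February 25.
At the standard offset (UTC+03:30), 06:45 UTC + 3h30m = 10:15 Irosa standard time.
Daylight saving runs 26 November 2017 – 25 February 2018; the standard-time date in Irosa, 27 February 2018, is outside that window, so Irosa is on standard time at UTC+03:30.
06:45 UTC + 3h30m = 10:15 Irosa.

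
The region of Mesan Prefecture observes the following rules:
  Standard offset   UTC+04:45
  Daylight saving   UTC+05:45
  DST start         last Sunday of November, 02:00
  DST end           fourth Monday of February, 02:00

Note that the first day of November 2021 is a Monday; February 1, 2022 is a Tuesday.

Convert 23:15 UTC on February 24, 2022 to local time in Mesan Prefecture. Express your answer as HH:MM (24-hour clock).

1 November 2021 is a Monday, so Sundays fall on 7, 14, 21, 28; the last is November 28.
1 February 2022 is a Tuesday, so the first Monday is February 7 and the fourth is February 28.
At the standard offset (UTC+04:45), 23:15 UTC + 4h45m = 04:00 Mesan Prefecture standard time (rolling into the next day, 25 February 2022).
Daylight saving runs 28 November 2021 – 28 February 2022; the standard-time date in Mesan Prefecture, February 25, 2022, is inside that window, so Mesan Prefecture is at UTC+05:45.
23:15 UTC + 5h45m = 05:00 local (rolling into the next day, 25 February 2022).

05:00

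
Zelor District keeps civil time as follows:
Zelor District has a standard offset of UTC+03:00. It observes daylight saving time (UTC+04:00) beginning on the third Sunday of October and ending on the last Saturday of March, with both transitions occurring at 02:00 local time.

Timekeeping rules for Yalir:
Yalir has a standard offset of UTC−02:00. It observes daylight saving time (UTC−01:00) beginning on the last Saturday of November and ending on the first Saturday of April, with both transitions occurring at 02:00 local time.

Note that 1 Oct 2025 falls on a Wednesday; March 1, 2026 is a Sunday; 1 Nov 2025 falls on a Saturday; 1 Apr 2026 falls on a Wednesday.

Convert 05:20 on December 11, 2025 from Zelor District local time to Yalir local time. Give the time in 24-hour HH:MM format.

00:20

1 October 2025 is a Wednesday, so the first Sunday is October 5 and the third is October 19.
1 March 2026 is a Sunday, so Saturdays fall on 7, 14, 21, 28; the last is March 28.
December 11, 2025 falls between 19 October 2025 and 28 March 2026, so daylight saving is in effect and Zelor District is at UTC+04:00.
05:20 Zelor District − 4h = 01:20 UTC.
1 November 2025 is a Saturday, so Saturdays fall on 1, 8, 15, 22, 29; the last is November 29.
1 April 2026 is a Wednesday, so the first Saturday is April 4.
At the standard offset (UTC−02:00), 01:20 UTC − 2h = 23:20 Yalir standard time (rolling into the previous day, 10 December 2025).
The standard-time date in Yalir, December 10, 2025, falls between 29 November 2025 and 4 April 2026, so daylight saving is in effect and Yalir is at UTC−01:00.
01:20 UTC − 1h = 00:20 Yalir.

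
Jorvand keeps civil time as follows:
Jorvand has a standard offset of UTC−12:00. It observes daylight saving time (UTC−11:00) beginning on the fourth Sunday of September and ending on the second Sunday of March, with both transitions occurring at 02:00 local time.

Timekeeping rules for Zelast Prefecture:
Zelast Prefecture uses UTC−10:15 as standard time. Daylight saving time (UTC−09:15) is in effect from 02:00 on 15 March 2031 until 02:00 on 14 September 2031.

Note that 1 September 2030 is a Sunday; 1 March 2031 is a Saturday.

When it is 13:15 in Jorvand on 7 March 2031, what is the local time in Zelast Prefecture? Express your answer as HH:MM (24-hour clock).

14:00

1 September 2030 is a Sunday, so the first Sunday is September 1 and the fourth is September 22.
1 March 2031 is a Saturday, so the first Sunday is March 2 and the second is March 9.
7 March 2031 falls between 22 September 2030 and 9 March 2031, so daylight saving is in effect and Jorvand is at UTC−11:00.
13:15 Jorvand + 11h = 00:15 UTC (rolling into the next day, 8 March 2031).
At the standard offset (UTC−10:15), 00:15 UTC − 10h15m = 14:00 Zelast Prefecture standard time (rolling into the previous day, 7 March 2031).
The standard-time date in Zelast Prefecture, 7 March 2031, does not fall between 15 March and 14 September, so daylight saving is not in effect and Zelast Prefecture is at UTC−10:15.
00:15 UTC − 10h15m = 14:00 Zelast Prefecture (rolling into the previous day, 7 March 2031).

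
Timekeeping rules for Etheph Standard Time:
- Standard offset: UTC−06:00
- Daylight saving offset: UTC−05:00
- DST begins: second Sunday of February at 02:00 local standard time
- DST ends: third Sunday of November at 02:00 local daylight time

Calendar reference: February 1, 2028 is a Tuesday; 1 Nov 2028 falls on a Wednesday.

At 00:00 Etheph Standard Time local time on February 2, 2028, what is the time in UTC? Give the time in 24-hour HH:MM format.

1 February 2028 is a Tuesday, so the first Sunday is February 6 and the second is February 13.
1 November 2028 is a Wednesday, so the first Sunday is November 5 and the third is November 19.
February 2, 2028 is outside the daylight-saving period (13 February – 19 November), so Etheph Standard Time is on standard time, UTC−06:00.
00:00 local + 6h = 06:00 UTC.

06:00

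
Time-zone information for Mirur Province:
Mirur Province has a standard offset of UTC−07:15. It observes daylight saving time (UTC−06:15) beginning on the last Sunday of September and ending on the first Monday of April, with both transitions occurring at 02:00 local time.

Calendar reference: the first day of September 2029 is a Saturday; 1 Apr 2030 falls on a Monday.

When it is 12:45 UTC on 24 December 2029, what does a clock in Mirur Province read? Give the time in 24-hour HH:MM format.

1 September 2029 is a Saturday, so Sundays fall on 2, 9, 16, 23, 30; the last is September 30.
1 April 2030 is a Monday, so the first Monday is April 1.
At the standard offset (UTC−07:15), 12:45 UTC − 7h15m = 05:30 Mirur Province standard time.
The standard-time date in Mirur Province, 24 December 2029, falls between 30 September 2029 and 1 April 2030, so daylight saving is in effect and Mirur Province is at UTC−06:15.
12:45 UTC − 6h15m = 06:30 local.

06:30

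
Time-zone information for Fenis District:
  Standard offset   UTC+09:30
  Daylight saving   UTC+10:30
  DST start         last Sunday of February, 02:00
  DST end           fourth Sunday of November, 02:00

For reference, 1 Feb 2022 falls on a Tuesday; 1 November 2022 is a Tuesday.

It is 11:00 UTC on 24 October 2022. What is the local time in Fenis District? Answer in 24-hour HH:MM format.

21:30

1 February 2022 is a Tuesday, so Sundays fall on 6, 13, 20, 27; the last is February 27.
1 November 2022 is a Tuesday, so the first Sunday is November 6 and the fourth is November 27.
At the standard offset (UTC+09:30), 11:00 UTC + 9h30m = 20:30 Fenis District standard time.
Daylight saving runs 27 February – 27 November; the standard-time date in Fenis District, 24 October 2022, is inside that window, so Fenis District is at UTC+10:30.
11:00 UTC + 10h30m = 21:30 local.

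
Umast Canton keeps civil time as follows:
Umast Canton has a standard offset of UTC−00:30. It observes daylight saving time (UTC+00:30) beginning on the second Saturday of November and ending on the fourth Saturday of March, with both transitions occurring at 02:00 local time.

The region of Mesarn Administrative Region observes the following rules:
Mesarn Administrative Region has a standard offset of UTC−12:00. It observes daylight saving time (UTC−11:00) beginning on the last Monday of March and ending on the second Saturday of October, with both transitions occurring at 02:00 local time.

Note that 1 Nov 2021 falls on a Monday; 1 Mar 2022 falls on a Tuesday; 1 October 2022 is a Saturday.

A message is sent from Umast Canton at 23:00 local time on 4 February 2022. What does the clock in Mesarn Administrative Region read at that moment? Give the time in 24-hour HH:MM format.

10:30

1 November 2021 is a Monday, so the first Saturday is November 6 and the second is November 13.
1 March 2022 is a Tuesday, so the first Saturday is March 5 and the fourth is March 26.
Daylight saving runs 13 November 2021 – 26 March 2022; 4 February 2022 is inside that window, so Umast Canton is at UTC+00:30.
23:00 Umast Canton − 0h30m = 22:30 UTC.
1 March 2022 is a Tuesday, so Mondays fall on 7, 14, 21, 28; the last is March 28.
1 October 2022 is a Saturday, so the first Saturday is October 1 and the second is October 8.
At the standard offset (UTC−12:00), 22:30 UTC − 12h = 10:30 Mesarn Administrative Region standard time.
Daylight saving runs 28 March – 8 October; the standard-time date in Mesarn Administrative Region, 4 February 2022, is outside that window, so Mesarn Administrative Region is on standard time at UTC−12:00.
22:30 UTC − 12h = 10:30 Mesarn Administrative Region.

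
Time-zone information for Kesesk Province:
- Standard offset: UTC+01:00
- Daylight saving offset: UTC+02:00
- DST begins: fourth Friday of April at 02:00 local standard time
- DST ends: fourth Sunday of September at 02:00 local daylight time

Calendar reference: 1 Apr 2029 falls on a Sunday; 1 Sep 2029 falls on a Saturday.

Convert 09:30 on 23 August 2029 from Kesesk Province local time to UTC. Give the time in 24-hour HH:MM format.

07:30

1 April 2029 is a Sunday, so the first Friday is April 6 and the fourth is April 27.
1 September 2029 is a Saturday, so the first Sunday is September 2 and the fourth is September 23.
23 August 2029 falls between 27 April and 23 September, so daylight saving is in effect and Kesesk Province is at UTC+02:00.
09:30 local − 2h = 07:30 UTC.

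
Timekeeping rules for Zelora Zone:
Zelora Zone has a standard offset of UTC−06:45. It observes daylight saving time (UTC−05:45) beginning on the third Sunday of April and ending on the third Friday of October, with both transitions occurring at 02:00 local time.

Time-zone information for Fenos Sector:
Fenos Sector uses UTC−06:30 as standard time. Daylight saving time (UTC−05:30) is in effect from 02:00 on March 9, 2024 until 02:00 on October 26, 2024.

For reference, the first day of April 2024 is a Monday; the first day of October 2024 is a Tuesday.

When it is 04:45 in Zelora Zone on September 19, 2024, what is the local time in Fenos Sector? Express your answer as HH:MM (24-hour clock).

1 April 2024 is a Monday, so the first Sunday is April 7 and the third is April 21.
1 October 2024 is a Tuesday, so the first Friday is October 4 and the third is October 18.
September 19, 2024 lies within the daylight-saving period (21 April – 18 October), so Zelora Zone is on daylight time, UTC−05:45.
04:45 Zelora Zone + 5h45m = 10:30 UTC.
At the standard offset (UTC−06:30), 10:30 UTC − 6h30m = 04:00 Fenos Sector standard time.
Daylight saving runs 9 March – 26 October; the standard-time date in Fenos Sector, September 19, 2024, is inside that window, so Fenos Sector is at UTC−05:30.
10:30 UTC − 5h30m = 05:00 Fenos Sector.

05:00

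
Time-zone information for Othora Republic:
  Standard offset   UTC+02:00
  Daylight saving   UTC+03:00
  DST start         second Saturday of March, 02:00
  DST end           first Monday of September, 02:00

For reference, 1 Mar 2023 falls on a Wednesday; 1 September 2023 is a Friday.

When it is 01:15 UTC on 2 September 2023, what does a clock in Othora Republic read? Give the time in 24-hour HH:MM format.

04:15

1 March 2023 is a Wednesday, so the first Saturday is March 4 and the second is March 11.
1 September 2023 is a Friday, so the first Monday is September 4.
At the standard offset (UTC+02:00), 01:15 UTC + 2h = 03:15 Othora Republic standard time.
The standard-time date in Othora Republic, 2 September 2023, falls between 11 March and 4 September, so daylight saving is in effect and Othora Republic is at UTC+03:00.
01:15 UTC + 3h = 04:15 local.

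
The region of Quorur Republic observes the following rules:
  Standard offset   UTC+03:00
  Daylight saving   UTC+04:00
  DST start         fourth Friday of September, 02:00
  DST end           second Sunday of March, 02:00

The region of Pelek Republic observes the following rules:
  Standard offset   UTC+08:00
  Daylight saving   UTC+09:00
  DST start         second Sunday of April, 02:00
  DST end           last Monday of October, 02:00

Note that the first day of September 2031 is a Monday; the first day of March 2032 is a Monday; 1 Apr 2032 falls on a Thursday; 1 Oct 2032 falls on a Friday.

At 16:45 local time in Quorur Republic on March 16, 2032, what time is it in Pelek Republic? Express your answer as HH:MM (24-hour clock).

21:45

1 September 2031 is a Monday, so the first Friday is September 5 and the fourth is September 26.
1 March 2032 is a Monday, so the first Sunday is March 7 and the second is March 14.
March 16, 2032 does not fall between 26 September 2031 and 14 March 2032, so daylight saving is not in effect and Quorur Republic is at UTC+03:00.
16:45 Quorur Republic − 3h = 13:45 UTC.
1 April 2032 is a Thursday, so the first Sunday is April 4 and the second is April 11.
1 October 2032 is a Friday, so Mondays fall on 4, 11, 18, 25; the last is October 25.
At the standard offset (UTC+08:00), 13:45 UTC + 8h = 21:45 Pelek Republic standard time.
The standard-time date in Pelek Republic, March 16, 2032, is outside the daylight-saving period (11 April – 25 October), so Pelek Republic is on standard time, UTC+08:00.
13:45 UTC + 8h = 21:45 Pelek Republic.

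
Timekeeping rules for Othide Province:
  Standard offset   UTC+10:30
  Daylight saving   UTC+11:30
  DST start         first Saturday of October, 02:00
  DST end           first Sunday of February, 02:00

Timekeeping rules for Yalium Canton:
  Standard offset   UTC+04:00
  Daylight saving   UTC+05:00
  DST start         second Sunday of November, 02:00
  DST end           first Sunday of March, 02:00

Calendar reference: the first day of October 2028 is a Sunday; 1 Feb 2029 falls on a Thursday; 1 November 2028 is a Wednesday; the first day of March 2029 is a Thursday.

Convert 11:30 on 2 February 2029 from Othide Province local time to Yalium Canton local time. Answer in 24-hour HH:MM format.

1 October 2028 is a Sunday, so the first Saturday is October 7.
1 February 2029 is a Thursday, so the first Sunday is February 4.
Daylight saving runs 7 October 2028 – 4 February 2029; 2 February 2029 is inside that window, so Othide Province is at UTC+11:30.
11:30 Othide Province − 11h30m = 00:00 UTC.
1 November 2028 is a Wednesday, so the first Sunday is November 5 and the second is November 12.
1 March 2029 is a Thursday, so the first Sunday is March 4.
At the standard offset (UTC+04:00), 00:00 UTC + 4h = 04:00 Yalium Canton standard time.
The standard-time date in Yalium Canton, 2 February 2029, lies within the daylight-saving period (12 November 2028 – 4 March 2029), so Yalium Canton is on daylight time, UTC+05:00.
00:00 UTC + 5h = 05:00 Yalium Canton.

05:00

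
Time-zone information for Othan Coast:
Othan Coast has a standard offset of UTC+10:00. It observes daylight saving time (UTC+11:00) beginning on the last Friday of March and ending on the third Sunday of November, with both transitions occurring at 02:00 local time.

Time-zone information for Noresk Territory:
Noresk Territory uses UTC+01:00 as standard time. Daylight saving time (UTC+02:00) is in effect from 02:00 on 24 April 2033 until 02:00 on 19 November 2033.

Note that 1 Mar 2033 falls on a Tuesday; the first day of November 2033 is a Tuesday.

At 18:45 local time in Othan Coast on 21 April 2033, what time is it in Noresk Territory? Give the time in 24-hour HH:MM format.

08:45

1 March 2033 is a Tuesday, so Fridays fall on 4, 11, 18, 25; the last is March 25.
1 November 2033 is a Tuesday, so the first Sunday is November 6 and the third is November 20.
21 April 2033 lies within the daylight-saving period (25 March – 20 November), so Othan Coast is on daylight time, UTC+11:00.
18:45 Othan Coast − 11h = 07:45 UTC.
At the standard offset (UTC+01:00), 07:45 UTC + 1h = 08:45 Noresk Territory standard time.
The standard-time date in Noresk Territory, 21 April 2033, does not fall between 24 April and 19 November, so daylight saving is not in effect and Noresk Territory is at UTC+01:00.
07:45 UTC + 1h = 08:45 Noresk Territory.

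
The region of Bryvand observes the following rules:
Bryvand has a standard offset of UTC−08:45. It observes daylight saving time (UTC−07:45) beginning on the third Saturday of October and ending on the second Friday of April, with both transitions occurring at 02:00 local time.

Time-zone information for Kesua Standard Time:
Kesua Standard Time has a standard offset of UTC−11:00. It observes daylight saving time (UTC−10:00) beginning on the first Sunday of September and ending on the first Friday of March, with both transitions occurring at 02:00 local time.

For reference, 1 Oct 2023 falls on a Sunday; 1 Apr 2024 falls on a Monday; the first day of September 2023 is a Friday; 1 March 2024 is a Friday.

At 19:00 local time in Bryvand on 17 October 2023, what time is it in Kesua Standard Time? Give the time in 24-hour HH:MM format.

17:45

1 October 2023 is a Sunday, so the first Saturday is October 7 and the third is October 21.
1 April 2024 is a Monday, so the first Friday is April 5 and the second is April 12.
17 October 2023 does not fall between 21 October 2023 and 12 April 2024, so daylight saving is not in effect and Bryvand is at UTC−08:45.
19:00 Bryvand + 8h45m = 03:45 UTC (rolling into the next day, 18 October 2023).
1 September 2023 is a Friday, so the first Sunday is September 3.
1 March 2024 is a Friday, so the first Friday is March 1.
At the standard offset (UTC−11:00), 03:45 UTC − 11h = 16:45 Kesua Standard Time standard time (rolling into the previous day, 17 October 2023).
Daylight saving runs 3 September 2023 – 1 March 2024; the standard-time date in Kesua Standard Time, 17 October 2023, is inside that window, so Kesua Standard Time is at UTC−10:00.
03:45 UTC − 10h = 17:45 Kesua Standard Time (rolling into the previous day, 17 October 2023).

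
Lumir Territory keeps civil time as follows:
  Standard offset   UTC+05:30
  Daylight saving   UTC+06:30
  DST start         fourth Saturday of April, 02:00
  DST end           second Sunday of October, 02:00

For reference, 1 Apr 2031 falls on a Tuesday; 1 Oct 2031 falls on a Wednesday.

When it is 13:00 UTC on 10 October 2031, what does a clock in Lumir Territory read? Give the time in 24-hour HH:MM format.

19:30

1 April 2031 is a Tuesday, so the first Saturday is April 5 and the fourth is April 26.
1 October 2031 is a Wednesday, so the first Sunday is October 5 and the second is October 12.
At the standard offset (UTC+05:30), 13:00 UTC + 5h30m = 18:30 Lumir Territory standard time.
The standard-time date in Lumir Territory, 10 October 2031, falls between 26 April and 12 October, so daylight saving is in effect and Lumir Territory is at UTC+06:30.
13:00 UTC + 6h30m = 19:30 local.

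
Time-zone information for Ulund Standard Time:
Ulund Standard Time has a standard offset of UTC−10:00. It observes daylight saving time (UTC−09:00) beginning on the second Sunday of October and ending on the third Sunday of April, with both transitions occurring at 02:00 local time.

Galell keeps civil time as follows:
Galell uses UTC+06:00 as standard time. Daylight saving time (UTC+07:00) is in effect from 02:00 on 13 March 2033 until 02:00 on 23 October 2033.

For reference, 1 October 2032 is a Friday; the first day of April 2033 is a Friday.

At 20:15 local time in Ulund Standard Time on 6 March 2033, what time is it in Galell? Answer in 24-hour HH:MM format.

1 October 2032 is a Friday, so the first Sunday is October 3 and the second is October 10.
1 April 2033 is a Friday, so the first Sunday is April 3 and the third is April 17.
6 March 2033 lies within the daylight-saving period (10 October 2032 – 17 April 2033), so Ulund Standard Time is on daylight time, UTC−09:00.
20:15 Ulund Standard Time + 9h = 05:15 UTC (rolling into the next day, 7 March 2033).
At the standard offset (UTC+06:00), 05:15 UTC + 6h = 11:15 Galell standard time.
The standard-time date in Galell, 7 March 2033, does not fall between 13 March and 23 October, so daylight saving is not in effect and Galell is at UTC+06:00.
05:15 UTC + 6h = 11:15 Galell.

11:15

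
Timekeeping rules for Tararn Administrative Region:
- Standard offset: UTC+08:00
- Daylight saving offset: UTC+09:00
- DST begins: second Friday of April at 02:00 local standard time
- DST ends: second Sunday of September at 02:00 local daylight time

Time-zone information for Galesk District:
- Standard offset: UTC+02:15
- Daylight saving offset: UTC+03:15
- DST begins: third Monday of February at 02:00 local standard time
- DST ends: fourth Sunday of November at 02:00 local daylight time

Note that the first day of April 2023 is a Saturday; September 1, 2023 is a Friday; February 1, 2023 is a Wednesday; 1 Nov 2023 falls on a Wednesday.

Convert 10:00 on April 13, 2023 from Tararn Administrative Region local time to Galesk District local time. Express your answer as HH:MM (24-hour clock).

05:15

1 April 2023 is a Saturday, so the first Friday is April 7 and the second is April 14.
1 September 2023 is a Friday, so the first Sunday is September 3 and the second is September 10.
April 13, 2023 is outside the daylight-saving period (14 April – 10 September), so Tararn Administrative Region is on standard time, UTC+08:00.
10:00 Tararn Administrative Region − 8h = 02:00 UTC.
1 February 2023 is a Wednesday, so the first Monday is February 6 and the third is February 20.
1 November 2023 is a Wednesday, so the first Sunday is November 5 and the fourth is November 26.
At the standard offset (UTC+02:15), 02:00 UTC + 2h15m = 04:15 Galesk District standard time.
Daylight saving runs 20 February – 26 November; the standard-time date in Galesk District, April 13, 2023, is inside that window, so Galesk District is at UTC+03:15.
02:00 UTC + 3h15m = 05:15 Galesk District.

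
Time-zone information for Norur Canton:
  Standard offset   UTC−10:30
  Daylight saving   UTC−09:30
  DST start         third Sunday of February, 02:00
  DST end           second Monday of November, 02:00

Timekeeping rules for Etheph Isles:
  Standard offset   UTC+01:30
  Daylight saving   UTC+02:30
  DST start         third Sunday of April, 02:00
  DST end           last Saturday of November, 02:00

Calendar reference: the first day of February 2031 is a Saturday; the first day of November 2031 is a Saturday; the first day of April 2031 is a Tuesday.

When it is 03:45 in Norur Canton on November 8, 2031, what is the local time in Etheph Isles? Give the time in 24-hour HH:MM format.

1 February 2031 is a Saturday, so the first Sunday is February 2 and the third is February 16.
1 November 2031 is a Saturday, so the first Monday is November 3 and the second is November 10.
November 8, 2031 lies within the daylight-saving period (16 February – 10 November), so Norur Canton is on daylight time, UTC−09:30.
03:45 Norur Canton + 9h30m = 13:15 UTC.
1 April 2031 is a Tuesday, so the first Sunday is April 6 and the third is April 20.
1 November 2031 is a Saturday, so Saturdays fall on 1, 8, 15, 22, 29; the last is November 29.
At the standard offset (UTC+01:30), 13:15 UTC + 1h30m = 14:45 Etheph Isles standard time.
The standard-time date in Etheph Isles, November 8, 2031, falls between 20 April and 29 November, so daylight saving is in effect and Etheph Isles is at UTC+02:30.
13:15 UTC + 2h30m = 15:45 Etheph Isles.

15:45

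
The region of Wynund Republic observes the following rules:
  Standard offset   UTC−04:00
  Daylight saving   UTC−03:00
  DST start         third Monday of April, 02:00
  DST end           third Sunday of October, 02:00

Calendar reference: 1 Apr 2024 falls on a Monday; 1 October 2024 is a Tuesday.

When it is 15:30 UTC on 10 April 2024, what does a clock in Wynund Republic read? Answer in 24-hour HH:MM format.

1 April 2024 is a Monday, so the first Monday is April 1 and the third is April 15.
1 October 2024 is a Tuesday, so the first Sunday is October 6 and the third is October 20.
At the standard offset (UTC−04:00), 15:30 UTC − 4h = 11:30 Wynund Republic standard time.
The standard-time date in Wynund Republic, 10 April 2024, is outside the daylight-saving period (15 April – 20 October), so Wynund Republic is on standard time, UTC−04:00.
15:30 UTC − 4h = 11:30 local.

11:30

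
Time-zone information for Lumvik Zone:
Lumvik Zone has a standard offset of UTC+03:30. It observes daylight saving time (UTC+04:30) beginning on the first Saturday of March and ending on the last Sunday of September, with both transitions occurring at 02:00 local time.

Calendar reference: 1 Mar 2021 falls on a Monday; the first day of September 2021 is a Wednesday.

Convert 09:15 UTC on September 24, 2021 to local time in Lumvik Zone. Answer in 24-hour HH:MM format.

13:45

1 March 2021 is a Monday, so the first Saturday is March 6.
1 September 2021 is a Wednesday, so Sundays fall on 5, 12, 19, 26; the last is September 26.
At the standard offset (UTC+03:30), 09:15 UTC + 3h30m = 12:45 Lumvik Zone standard time.
The standard-time date in Lumvik Zone, September 24, 2021, lies within the daylight-saving period (6 March – 26 September), so Lumvik Zone is on daylight time, UTC+04:30.
09:15 UTC + 4h30m = 13:45 local.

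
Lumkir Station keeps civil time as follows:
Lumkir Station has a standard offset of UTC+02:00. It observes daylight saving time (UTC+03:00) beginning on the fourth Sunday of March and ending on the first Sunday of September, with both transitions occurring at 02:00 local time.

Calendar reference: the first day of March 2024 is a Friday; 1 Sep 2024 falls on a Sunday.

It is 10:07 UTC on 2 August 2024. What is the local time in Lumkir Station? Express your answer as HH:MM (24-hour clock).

1 March 2024 is a Friday, so the first Sunday is March 3 and the fourth is March 24.
1 September 2024 is a Sunday, so the first Sunday is September 1.
At the standard offset (UTC+02:00), 10:07 UTC + 2h = 12:07 Lumkir Station standard time.
The standard-time date in Lumkir Station, 2 August 2024, falls between 24 March and 1 September, so daylight saving is in effect and Lumkir Station is at UTC+03:00.
10:07 UTC + 3h = 13:07 local.

13:07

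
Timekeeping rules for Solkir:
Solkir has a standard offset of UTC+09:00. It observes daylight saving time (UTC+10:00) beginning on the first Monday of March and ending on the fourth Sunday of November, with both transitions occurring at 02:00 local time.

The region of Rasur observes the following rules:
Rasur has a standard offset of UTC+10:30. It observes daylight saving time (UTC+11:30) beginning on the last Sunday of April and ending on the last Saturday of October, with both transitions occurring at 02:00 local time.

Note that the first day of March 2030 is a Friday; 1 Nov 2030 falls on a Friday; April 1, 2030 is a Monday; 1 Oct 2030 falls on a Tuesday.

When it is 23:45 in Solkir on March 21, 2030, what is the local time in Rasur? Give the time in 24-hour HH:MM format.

00:15

1 March 2030 is a Friday, so the first Monday is March 4.
1 November 2030 is a Friday, so the first Sunday is November 3 and the fourth is November 24.
March 21, 2030 lies within the daylight-saving period (4 March – 24 November), so Solkir is on daylight time, UTC+10:00.
23:45 Solkir − 10h = 13:45 UTC.
1 April 2030 is a Monday, so Sundays fall on 7, 14, 21, 28; the last is April 28.
1 October 2030 is a Tuesday, so Saturdays fall on 5, 12, 19, 26; the last is October 26.
At the standard offset (UTC+10:30), 13:45 UTC + 10h30m = 00:15 Rasur standard time (rolling into the next day, 22 March 2030).
The standard-time date in Rasur, March 22, 2030, does not fall between 28 April and 26 October, so daylight saving is not in effect and Rasur is at UTC+10:30.
13:45 UTC + 10h30m = 00:15 Rasur (rolling into the next day, 22 March 2030).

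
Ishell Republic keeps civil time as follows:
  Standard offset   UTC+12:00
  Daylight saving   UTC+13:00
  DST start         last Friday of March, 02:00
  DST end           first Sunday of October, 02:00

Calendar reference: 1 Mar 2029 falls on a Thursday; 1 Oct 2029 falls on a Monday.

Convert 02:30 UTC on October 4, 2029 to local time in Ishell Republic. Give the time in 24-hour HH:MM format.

1 March 2029 is a Thursday, so Fridays fall on 2, 9, 16, 23, 30; the last is March 30.
1 October 2029 is a Monday, so the first Sunday is October 7.
At the standard offset (UTC+12:00), 02:30 UTC + 12h = 14:30 Ishell Republic standard time.
The standard-time date in Ishell Republic, October 4, 2029, falls between 30 March and 7 October, so daylight saving is in effect and Ishell Republic is at UTC+13:00.
02:30 UTC + 13h = 15:30 local.

15:30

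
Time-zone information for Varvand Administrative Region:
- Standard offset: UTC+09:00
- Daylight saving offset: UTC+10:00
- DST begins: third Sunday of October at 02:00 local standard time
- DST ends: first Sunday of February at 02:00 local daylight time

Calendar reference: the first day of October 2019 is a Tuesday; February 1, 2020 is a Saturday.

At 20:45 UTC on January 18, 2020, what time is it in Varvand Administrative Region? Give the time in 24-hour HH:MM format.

1 October 2019 is a Tuesday, so the first Sunday is October 6 and the third is October 20.
1 February 2020 is a Saturday, so the first Sunday is February 2.
At the standard offset (UTC+09:00), 20:45 UTC + 9h = 05:45 Varvand Administrative Region standard time (rolling into the next day, 19 January 2020).
The standard-time date in Varvand Administrative Region, January 19, 2020, lies within the daylight-saving period (20 October 2019 – 2 February 2020), so Varvand Administrative Region is on daylight time, UTC+10:00.
20:45 UTC + 10h = 06:45 local (rolling into the next day, 19 January 2020).

06:45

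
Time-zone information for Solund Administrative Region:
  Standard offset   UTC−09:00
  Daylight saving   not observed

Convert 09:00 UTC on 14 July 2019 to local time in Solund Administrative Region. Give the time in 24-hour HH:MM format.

00:00

Solund Administrative Region stays on UTC−09:00 all year.
09:00 UTC − 9h = 00:00 local.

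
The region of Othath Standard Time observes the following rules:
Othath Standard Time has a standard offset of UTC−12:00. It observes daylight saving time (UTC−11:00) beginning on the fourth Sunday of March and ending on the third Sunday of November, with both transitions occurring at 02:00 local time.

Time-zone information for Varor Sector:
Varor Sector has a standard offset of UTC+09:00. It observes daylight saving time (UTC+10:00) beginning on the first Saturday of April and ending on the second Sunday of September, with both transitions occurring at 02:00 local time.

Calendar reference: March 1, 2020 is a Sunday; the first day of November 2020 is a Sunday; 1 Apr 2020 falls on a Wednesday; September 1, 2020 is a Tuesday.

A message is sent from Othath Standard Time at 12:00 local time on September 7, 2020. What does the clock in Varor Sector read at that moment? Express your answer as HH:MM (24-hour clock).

1 March 2020 is a Sunday, so the first Sunday is March 1 and the fourth is March 22.
1 November 2020 is a Sunday, so the first Sunday is November 1 and the third is November 15.
September 7, 2020 falls between 22 March and 15 November, so daylight saving is in effect and Othath Standard Time is at UTC−11:00.
12:00 Othath Standard Time + 11h = 23:00 UTC.
1 April 2020 is a Wednesday, so the first Saturday is April 4.
1 September 2020 is a Tuesday, so the first Sunday is September 6 and the second is September 13.
At the standard offset (UTC+09:00), 23:00 UTC + 9h = 08:00 Varor Sector standard time (rolling into the next day, 8 September 2020).
The standard-time date in Varor Sector, September 8, 2020, lies within the daylight-saving period (4 April – 13 September), so Varor Sector is on daylight time, UTC+10:00.
23:00 UTC + 10h = 09:00 Varor Sector (rolling into the next day, 8 September 2020).

09:00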